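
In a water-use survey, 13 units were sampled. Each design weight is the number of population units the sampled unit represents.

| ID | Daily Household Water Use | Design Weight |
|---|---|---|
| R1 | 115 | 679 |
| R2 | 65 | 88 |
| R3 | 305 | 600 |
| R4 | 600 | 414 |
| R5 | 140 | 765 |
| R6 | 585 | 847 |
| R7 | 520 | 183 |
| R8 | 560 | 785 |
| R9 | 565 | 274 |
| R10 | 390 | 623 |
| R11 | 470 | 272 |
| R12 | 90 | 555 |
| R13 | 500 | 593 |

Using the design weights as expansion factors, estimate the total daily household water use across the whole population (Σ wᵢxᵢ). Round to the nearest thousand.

Weighted total = 2524630

2525000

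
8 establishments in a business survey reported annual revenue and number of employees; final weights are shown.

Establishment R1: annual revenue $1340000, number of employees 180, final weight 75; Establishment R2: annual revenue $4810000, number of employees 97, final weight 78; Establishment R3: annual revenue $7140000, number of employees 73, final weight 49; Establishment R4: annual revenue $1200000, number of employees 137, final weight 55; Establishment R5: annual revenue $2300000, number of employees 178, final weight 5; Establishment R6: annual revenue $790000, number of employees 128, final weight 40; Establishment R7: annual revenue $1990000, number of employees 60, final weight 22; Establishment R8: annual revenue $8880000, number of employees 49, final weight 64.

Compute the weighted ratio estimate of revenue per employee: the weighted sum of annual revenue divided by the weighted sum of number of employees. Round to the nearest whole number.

Σ wᵢ·y = 1340000×75 + 4810000×78 + 7140000×49 + 1200000×55 + 2300000×5 + 790000×40 + 1990000×22 + 8880000×64
  = 1546740000
Σ wᵢ·x = 42644
Ratio = 1546740000 / 42644 = 36270.988

36271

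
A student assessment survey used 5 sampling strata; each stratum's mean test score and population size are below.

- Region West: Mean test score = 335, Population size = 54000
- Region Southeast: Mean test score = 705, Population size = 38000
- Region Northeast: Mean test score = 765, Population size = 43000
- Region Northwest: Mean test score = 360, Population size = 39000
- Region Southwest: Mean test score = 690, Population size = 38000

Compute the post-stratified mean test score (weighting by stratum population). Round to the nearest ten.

560

Σ Nₕ·x̄ₕ = 118035000
Σ Nₕ = 54000 + 38000 + 43000 + 39000 + 38000 = 212000
Overall mean = 118035000 / 212000 = 556.76887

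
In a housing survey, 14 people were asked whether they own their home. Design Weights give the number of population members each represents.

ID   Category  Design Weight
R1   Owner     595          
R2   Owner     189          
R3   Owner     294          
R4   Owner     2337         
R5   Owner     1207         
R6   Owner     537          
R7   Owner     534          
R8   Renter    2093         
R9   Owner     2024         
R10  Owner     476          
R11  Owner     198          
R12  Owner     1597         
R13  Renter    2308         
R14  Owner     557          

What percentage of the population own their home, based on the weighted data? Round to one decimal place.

Sum of weights for 'Owner' = 595 + 189 + 294 + 2337 + 1207 + 537 + 534 + 2024 + 476 + 198 + 1597 + 557 = 10545
Total weight = 14946
Weighted proportion = 10545 / 14946 = 0.70553994 → 70.553994%

70.6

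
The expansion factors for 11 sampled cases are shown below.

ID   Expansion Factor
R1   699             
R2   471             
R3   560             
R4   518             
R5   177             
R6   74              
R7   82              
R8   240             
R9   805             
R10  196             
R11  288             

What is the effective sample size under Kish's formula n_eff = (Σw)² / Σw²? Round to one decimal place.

Σ wᵢ = 699 + 471 + 560 + 518 + 177 + 74 + 82 + 240 + 805 + 196 + 288 = 4110
Σ wᵢ² = 2162880
n_eff = 4110² / 2162880 = 16892100 / 2162880 = 7.8100033

7.8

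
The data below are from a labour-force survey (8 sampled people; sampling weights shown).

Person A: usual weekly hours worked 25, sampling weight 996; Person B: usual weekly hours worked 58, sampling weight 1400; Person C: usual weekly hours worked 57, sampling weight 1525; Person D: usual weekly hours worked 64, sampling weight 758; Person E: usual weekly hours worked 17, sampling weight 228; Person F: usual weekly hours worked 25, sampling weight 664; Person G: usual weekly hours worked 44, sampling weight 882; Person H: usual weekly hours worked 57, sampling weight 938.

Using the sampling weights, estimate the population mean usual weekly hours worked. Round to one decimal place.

47.9

Weighted sum = 25×996 + 58×1400 + 57×1525 + 64×758 + 17×228 + 25×664 + 44×882 + 57×938
  = 24900 + 81200 + 86925 + 48512 + 3876 + 16600 + 38808 + 53466 = 354287
Sum of weights = 7391
Weighted mean = 354287 / 7391 = 47.934921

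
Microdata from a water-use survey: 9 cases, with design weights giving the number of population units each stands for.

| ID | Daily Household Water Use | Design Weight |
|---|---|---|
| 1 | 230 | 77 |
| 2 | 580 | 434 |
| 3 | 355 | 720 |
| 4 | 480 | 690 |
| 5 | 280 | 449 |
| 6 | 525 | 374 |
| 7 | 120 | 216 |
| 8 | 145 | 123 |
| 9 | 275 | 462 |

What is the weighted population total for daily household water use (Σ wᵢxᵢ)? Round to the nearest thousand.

1349000

Weighted total = 230×77 + 580×434 + 355×720 + 480×690 + 280×449 + 525×374 + 120×216 + 145×123 + 275×462
  = 17710 + 251720 + 255600 + 331200 + 125720 + 196350 + 25920 + 17835 + 127050 = 1349105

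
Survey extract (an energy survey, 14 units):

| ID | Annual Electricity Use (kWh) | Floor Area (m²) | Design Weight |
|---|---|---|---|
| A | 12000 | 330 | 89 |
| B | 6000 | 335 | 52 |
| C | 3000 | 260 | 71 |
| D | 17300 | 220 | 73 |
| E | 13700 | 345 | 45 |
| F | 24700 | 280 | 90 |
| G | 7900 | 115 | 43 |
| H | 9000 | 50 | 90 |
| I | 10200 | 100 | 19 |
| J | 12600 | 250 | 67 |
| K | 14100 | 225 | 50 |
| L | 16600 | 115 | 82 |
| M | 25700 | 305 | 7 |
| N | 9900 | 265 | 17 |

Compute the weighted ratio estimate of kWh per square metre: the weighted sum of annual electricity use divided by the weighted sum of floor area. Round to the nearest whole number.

58

Σ wᵢ·y = 10297500
Σ wᵢ·x = 177450
Ratio = 10297500 / 177450 = 58.030431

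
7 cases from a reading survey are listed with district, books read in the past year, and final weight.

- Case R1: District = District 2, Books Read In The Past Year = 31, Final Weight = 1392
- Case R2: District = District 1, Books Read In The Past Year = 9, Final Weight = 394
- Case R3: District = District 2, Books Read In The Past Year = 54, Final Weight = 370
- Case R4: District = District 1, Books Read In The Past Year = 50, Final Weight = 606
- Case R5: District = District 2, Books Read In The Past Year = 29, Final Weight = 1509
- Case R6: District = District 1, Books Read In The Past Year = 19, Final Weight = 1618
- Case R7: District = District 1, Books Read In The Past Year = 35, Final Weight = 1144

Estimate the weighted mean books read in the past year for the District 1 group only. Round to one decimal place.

District 1 rows: R2, R4, R6, R7
Weighted sum = 9×394 + 50×606 + 19×1618 + 35×1144
  = 3546 + 30300 + 30742 + 40040 = 104628
Sum of weights = 394 + 606 + 1618 + 1144 = 3762
Weighted mean = 104628 / 3762 = 27.811802

27.8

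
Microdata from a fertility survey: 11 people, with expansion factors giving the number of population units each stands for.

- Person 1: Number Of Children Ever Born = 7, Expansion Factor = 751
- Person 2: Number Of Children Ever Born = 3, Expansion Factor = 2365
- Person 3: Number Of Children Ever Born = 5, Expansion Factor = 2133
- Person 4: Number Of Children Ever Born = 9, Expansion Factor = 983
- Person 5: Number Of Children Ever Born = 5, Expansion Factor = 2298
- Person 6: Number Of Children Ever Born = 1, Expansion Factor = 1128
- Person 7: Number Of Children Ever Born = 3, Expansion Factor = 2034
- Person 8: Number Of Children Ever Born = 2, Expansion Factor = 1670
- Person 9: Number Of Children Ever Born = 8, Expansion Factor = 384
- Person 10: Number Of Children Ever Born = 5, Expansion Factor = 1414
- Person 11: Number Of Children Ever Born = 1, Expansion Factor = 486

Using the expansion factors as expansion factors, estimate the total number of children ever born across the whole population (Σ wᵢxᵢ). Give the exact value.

Weighted total = 7×751 + 3×2365 + 5×2133 + 9×983 + 5×2298 + 1×1128 + 3×2034 + 2×1670 + 8×384 + 5×1414 + 1×486
  = 64552

64552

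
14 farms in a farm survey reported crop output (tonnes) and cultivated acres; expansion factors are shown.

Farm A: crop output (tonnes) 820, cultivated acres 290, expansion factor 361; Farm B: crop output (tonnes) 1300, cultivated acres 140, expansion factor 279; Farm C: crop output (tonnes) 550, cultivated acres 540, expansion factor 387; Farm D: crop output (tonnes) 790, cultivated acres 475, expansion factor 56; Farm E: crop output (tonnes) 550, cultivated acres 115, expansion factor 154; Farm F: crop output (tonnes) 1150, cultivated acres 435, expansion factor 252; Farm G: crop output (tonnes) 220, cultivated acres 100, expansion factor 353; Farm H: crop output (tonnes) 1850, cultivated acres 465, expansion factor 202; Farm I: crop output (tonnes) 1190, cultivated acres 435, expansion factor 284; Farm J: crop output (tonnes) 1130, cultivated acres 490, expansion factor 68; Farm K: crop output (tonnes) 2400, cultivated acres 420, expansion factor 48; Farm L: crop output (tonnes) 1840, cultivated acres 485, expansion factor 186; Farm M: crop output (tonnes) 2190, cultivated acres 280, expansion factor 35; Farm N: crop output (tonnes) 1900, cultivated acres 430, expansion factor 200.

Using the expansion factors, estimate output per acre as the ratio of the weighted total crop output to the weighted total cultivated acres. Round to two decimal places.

Σ wᵢ·y = 3070560
Σ wᵢ·x = 998920
Ratio = 3070560 / 998920 = 3.0738798

3.07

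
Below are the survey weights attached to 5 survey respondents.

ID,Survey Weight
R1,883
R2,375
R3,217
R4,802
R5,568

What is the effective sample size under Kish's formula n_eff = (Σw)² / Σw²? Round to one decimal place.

4.2

Σ wᵢ = 883 + 375 + 217 + 802 + 568 = 2845
Σ wᵢ² = 779689 + 140625 + 47089 + 643204 + 322624 = 1933231
n_eff = 2845² / 1933231 = 8094025 / 1933231 = 4.1867863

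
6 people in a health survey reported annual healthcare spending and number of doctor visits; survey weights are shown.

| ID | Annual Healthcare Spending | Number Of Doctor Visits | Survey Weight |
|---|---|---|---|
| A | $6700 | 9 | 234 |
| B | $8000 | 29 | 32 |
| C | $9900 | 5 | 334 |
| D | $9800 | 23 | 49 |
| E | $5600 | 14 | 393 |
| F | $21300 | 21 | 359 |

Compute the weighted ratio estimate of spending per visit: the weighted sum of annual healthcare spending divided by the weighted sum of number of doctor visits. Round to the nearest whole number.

819

Σ wᵢ·y = 15458100
Σ wᵢ·x = 9×234 + 29×32 + 5×334 + 23×49 + 14×393 + 21×359
  = 2106 + 928 + 1670 + 1127 + 5502 + 7539 = 18872
Ratio = 15458100 / 18872 = 819.10237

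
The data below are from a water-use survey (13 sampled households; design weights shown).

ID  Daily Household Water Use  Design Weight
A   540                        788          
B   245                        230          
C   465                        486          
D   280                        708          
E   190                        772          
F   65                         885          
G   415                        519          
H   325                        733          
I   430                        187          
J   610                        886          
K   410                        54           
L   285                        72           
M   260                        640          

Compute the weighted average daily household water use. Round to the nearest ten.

340

Weighted sum = 2393845
Sum of weights = 6960
Weighted mean = 2393845 / 6960 = 343.94325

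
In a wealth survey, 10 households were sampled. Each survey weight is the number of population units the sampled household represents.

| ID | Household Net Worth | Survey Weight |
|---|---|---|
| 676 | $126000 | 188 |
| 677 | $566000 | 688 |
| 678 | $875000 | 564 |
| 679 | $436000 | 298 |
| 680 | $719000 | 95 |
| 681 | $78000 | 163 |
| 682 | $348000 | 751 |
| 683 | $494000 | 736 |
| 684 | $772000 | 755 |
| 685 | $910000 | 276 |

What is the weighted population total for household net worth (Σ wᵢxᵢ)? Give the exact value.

Weighted total = 126000×188 + 566000×688 + 875000×564 + 436000×298 + 719000×95 + 78000×163 + 348000×751 + 494000×736 + 772000×755 + 910000×276
  = 23688000 + 389408000 + 493500000 + 129928000 + 68305000 + 12714000 + 261348000 + 363584000 + 582860000 + 251160000 = 2576495000

2576495000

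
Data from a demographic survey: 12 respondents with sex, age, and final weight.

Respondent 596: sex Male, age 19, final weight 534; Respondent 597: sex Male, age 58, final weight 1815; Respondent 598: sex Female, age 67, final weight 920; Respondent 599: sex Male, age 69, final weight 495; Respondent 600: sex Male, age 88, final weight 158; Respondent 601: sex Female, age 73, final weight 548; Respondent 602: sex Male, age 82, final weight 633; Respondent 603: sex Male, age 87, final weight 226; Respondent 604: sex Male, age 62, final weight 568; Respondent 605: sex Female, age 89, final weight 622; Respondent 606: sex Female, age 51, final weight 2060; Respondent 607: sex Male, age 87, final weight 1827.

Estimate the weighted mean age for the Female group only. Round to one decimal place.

Female rows: 598, 601, 605, 606
Weighted sum = 67×920 + 73×548 + 89×622 + 51×2060
  = 61640 + 40004 + 55358 + 105060 = 262062
Sum of weights = 920 + 548 + 622 + 2060 = 4150
Weighted mean = 262062 / 4150 = 63.14747

63.1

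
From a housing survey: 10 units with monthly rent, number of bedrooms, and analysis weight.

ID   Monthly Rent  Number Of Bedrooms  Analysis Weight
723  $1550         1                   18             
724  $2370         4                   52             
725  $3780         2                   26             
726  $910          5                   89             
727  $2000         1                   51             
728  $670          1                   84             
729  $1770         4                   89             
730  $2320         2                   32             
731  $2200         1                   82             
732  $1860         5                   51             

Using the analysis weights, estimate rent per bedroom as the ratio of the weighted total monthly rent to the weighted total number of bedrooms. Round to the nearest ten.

Σ wᵢ·y = 1550×18 + 2370×52 + 3780×26 + 910×89 + 2000×51 + 670×84 + 1770×89 + 2320×32 + 2200×82 + 1860×51
  = 995720
Σ wᵢ·x = 1×18 + 4×52 + 2×26 + 5×89 + 1×51 + 1×84 + 4×89 + 2×32 + 1×82 + 5×51
  = 18 + 208 + 52 + 445 + 51 + 84 + 356 + 64 + 82 + 255 = 1615
Ratio = 995720 / 1615 = 616.54489

620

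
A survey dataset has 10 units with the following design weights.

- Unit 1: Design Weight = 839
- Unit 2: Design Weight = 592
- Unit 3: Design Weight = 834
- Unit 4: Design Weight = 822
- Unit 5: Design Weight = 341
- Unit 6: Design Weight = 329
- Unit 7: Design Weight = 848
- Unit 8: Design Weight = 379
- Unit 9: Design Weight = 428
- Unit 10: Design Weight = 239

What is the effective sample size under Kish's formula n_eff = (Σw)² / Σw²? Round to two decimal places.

8.51

Σ wᵢ = 839 + 592 + 834 + 822 + 341 + 329 + 848 + 379 + 428 + 239 = 5651
Σ wᵢ² = 703921 + 350464 + 695556 + 675684 + 116281 + 108241 + 719104 + 143641 + 183184 + 57121 = 3753197
n_eff = 5651² / 3753197 = 31933801 / 3753197 = 8.5084265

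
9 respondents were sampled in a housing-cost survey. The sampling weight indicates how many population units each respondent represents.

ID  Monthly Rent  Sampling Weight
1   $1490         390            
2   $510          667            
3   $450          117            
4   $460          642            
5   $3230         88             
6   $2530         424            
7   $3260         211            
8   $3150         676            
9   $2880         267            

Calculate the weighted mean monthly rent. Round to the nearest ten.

Weighted sum = 6212420
Sum of weights = 390 + 667 + 117 + 642 + 88 + 424 + 211 + 676 + 267 = 3482
Weighted mean = 6212420 / 3482 = 1784.1528

1780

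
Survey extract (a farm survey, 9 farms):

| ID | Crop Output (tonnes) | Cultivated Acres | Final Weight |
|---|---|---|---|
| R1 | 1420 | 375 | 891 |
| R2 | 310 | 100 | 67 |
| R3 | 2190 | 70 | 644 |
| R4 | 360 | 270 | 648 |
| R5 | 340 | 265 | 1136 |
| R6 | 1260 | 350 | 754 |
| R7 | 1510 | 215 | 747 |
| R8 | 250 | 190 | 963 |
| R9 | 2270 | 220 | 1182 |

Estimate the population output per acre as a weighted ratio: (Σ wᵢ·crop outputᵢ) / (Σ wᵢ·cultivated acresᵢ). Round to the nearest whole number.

5

Σ wᵢ·y = 1420×891 + 310×67 + 2190×644 + 360×648 + 340×1136 + 1260×754 + 1510×747 + 250×963 + 2270×1182
  = 8317770
Σ wᵢ·x = 1729420
Ratio = 8317770 / 1729420 = 4.809572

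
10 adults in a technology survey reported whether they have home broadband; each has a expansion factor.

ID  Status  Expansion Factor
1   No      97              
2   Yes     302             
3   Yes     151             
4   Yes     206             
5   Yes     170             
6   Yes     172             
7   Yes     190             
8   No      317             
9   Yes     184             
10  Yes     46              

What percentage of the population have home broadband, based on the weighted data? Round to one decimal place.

77.4

Sum of weights for 'Yes' = 302 + 151 + 206 + 170 + 172 + 190 + 184 + 46 = 1421
Total weight = 97 + 302 + 151 + 206 + 170 + 172 + 190 + 317 + 184 + 46 = 1835
Weighted proportion = 1421 / 1835 = 0.77438692 → 77.438692%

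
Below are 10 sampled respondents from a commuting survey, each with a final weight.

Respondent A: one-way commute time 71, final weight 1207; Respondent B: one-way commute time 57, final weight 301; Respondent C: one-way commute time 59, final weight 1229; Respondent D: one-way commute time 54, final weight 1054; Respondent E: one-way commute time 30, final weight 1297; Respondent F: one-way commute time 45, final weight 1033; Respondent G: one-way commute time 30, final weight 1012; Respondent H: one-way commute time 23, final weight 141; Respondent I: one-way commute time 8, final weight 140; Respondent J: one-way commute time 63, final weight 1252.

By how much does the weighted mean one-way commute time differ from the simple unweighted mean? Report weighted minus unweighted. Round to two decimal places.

Unweighted sum = 440
Unweighted mean = 440 / 10 = 44
Weighted sum = 71×1207 + 57×301 + 59×1229 + 54×1054 + 30×1297 + 45×1033 + 30×1012 + 23×141 + 8×140 + 63×1252
  = 85697 + 17157 + 72511 + 56916 + 38910 + 46485 + 30360 + 3243 + 1120 + 78876 = 431275
Sum of weights = 1207 + 301 + 1229 + 1054 + 1297 + 1033 + 1012 + 141 + 140 + 1252 = 8666
Weighted mean = 431275 / 8666 = 49.766328
Difference (weighted minus unweighted) = 5.7663282

5.77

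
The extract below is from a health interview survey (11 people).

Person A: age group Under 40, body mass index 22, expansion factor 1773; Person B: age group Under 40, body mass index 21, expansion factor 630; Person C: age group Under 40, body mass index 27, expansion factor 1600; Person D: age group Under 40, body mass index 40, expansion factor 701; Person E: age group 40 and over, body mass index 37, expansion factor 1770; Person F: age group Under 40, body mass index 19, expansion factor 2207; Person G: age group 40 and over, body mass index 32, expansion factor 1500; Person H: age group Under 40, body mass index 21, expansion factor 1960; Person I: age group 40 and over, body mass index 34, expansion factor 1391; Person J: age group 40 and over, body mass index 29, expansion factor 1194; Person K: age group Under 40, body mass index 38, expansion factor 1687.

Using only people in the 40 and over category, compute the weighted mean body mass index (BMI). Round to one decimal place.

40 and over rows: E, G, I, J
Weighted sum = 37×1770 + 32×1500 + 34×1391 + 29×1194
  = 195410
Sum of weights = 5855
Weighted mean = 195410 / 5855 = 33.374893

33.4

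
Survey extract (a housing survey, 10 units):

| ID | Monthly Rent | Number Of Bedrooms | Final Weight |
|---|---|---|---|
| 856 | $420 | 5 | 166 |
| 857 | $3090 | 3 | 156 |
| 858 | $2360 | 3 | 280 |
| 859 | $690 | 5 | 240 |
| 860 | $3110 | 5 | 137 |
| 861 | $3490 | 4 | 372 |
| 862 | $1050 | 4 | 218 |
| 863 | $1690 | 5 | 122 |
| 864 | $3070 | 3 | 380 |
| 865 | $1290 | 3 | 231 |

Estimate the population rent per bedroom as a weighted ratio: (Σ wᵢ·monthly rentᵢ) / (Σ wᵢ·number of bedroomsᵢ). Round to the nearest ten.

Σ wᵢ·y = 5002180
Σ wᵢ·x = 5×166 + 3×156 + 3×280 + 5×240 + 5×137 + 4×372 + 4×218 + 5×122 + 3×380 + 3×231
  = 830 + 468 + 840 + 1200 + 685 + 1488 + 872 + 610 + 1140 + 693 = 8826
Ratio = 5002180 / 8826 = 566.75504

570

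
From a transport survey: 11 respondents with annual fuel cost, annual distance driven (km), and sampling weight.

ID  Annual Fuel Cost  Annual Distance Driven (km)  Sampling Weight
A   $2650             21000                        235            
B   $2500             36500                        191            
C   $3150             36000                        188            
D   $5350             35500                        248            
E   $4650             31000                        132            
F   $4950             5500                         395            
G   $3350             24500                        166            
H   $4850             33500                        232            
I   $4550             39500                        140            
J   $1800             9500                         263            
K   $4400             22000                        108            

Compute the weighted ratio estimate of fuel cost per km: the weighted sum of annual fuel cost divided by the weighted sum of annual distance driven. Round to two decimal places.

0.16

Σ wᵢ·y = 2650×235 + 2500×191 + 3150×188 + 5350×248 + 4650×132 + 4950×395 + 3350×166 + 4850×232 + 4550×140 + 1800×263 + 4400×108
  = 622750 + 477500 + 592200 + 1326800 + 613800 + 1955250 + 556100 + 1125200 + 637000 + 473400 + 475200 = 8855200
Σ wᵢ·x = 21000×235 + 36500×191 + 36000×188 + 35500×248 + 31000×132 + 5500×395 + 24500×166 + 33500×232 + 39500×140 + 9500×263 + 22000×108
  = 4935000 + 6971500 + 6768000 + 8804000 + 4092000 + 2172500 + 4067000 + 7772000 + 5530000 + 2498500 + 2376000 = 55986500
Ratio = 8855200 / 55986500 = 0.1581667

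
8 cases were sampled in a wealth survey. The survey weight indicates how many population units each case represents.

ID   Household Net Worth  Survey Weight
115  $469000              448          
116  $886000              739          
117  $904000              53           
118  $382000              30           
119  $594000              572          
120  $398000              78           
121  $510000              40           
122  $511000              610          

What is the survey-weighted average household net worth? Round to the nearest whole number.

Weighted sum = 469000×448 + 886000×739 + 904000×53 + 382000×30 + 594000×572 + 398000×78 + 510000×40 + 511000×610
  = 210112000 + 654754000 + 47912000 + 11460000 + 339768000 + 31044000 + 20400000 + 311710000 = 1627160000
Sum of weights = 448 + 739 + 53 + 30 + 572 + 78 + 40 + 610 = 2570
Weighted mean = 1627160000 / 2570 = 633136.19

633136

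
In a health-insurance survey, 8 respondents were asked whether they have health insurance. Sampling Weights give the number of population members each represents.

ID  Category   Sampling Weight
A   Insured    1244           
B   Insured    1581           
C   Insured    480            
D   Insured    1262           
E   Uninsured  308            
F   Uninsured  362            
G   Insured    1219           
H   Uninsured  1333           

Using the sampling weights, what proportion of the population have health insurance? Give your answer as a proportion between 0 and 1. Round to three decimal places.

Sum of weights for 'Insured' = 1244 + 1581 + 480 + 1262 + 1219 = 5786
Total weight = 7789
Weighted proportion = 5786 / 7789 = 0.74284247

0.743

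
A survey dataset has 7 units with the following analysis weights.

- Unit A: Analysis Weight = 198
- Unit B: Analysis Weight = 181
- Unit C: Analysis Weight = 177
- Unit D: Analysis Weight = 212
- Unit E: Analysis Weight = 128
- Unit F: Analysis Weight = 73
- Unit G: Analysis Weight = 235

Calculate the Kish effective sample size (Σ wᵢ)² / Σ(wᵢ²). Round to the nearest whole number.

6

Σ wᵢ = 198 + 181 + 177 + 212 + 128 + 73 + 235 = 1204
Σ wᵢ² = 39204 + 32761 + 31329 + 44944 + 16384 + 5329 + 55225 = 225176
n_eff = 1204² / 225176 = 1449616 / 225176 = 6.4377021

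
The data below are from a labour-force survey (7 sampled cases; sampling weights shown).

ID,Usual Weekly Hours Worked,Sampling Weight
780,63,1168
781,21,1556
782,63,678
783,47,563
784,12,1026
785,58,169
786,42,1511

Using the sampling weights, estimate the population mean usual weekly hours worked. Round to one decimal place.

39.1

Weighted sum = 63×1168 + 21×1556 + 63×678 + 47×563 + 12×1026 + 58×169 + 42×1511
  = 261011
Sum of weights = 1168 + 1556 + 678 + 563 + 1026 + 169 + 1511 = 6671
Weighted mean = 261011 / 6671 = 39.126218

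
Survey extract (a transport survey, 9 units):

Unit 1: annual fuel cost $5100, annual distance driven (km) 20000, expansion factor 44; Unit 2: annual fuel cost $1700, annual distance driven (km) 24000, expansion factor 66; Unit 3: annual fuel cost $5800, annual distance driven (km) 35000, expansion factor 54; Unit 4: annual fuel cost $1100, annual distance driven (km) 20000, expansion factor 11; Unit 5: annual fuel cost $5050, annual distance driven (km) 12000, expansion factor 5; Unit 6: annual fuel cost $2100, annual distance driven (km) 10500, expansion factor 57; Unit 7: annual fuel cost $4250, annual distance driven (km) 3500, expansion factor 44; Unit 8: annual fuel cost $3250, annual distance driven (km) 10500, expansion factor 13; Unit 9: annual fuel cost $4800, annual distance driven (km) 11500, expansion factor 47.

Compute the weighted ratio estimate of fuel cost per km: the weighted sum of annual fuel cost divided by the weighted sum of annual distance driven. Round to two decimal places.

Σ wᵢ·y = 1261700
Σ wᵢ·x = 6063500
Ratio = 1261700 / 6063500 = 0.20808114

0.21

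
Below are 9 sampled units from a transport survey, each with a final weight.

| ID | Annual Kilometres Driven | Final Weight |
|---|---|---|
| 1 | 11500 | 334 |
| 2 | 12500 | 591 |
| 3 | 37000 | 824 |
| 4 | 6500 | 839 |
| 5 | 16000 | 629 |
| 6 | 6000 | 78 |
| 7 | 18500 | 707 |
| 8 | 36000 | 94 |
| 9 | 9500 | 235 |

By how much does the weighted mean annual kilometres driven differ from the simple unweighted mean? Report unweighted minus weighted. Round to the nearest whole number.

-584

Unweighted sum = 11500 + 12500 + 37000 + 6500 + 16000 + 6000 + 18500 + 36000 + 9500 = 153500
Unweighted mean = 153500 / 9 = 17055.556
Weighted sum = 76398000
Sum of weights = 334 + 591 + 824 + 839 + 629 + 78 + 707 + 94 + 235 = 4331
Weighted mean = 76398000 / 4331 = 17639.806
Difference (unweighted minus weighted) = -584.25049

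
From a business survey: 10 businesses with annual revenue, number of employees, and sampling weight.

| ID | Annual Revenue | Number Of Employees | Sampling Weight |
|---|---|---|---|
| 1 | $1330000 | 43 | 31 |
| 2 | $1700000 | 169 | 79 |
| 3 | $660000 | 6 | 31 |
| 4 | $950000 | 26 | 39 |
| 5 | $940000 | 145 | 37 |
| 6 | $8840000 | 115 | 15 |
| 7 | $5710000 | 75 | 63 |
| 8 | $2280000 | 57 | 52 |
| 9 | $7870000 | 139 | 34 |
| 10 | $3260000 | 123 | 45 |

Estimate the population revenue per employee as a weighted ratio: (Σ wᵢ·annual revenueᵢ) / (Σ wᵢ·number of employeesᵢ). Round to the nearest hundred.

31600

Σ wᵢ·y = 1292990000
Σ wᵢ·x = 43×31 + 169×79 + 6×31 + 26×39 + 145×37 + 115×15 + 75×63 + 57×52 + 139×34 + 123×45
  = 1333 + 13351 + 186 + 1014 + 5365 + 1725 + 4725 + 2964 + 4726 + 5535 = 40924
Ratio = 1292990000 / 40924 = 31594.908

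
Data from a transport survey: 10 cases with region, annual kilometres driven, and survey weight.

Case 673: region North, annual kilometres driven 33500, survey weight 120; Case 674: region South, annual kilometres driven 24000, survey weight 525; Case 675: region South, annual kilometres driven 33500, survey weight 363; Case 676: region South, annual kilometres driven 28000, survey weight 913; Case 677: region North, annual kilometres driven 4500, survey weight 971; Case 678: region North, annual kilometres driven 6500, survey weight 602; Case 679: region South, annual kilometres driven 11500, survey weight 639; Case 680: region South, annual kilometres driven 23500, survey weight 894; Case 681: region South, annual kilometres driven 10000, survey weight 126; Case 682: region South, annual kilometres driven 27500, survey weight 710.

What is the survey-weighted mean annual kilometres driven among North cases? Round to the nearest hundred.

North rows: 673, 677, 678
Weighted sum = 33500×120 + 4500×971 + 6500×602
  = 4020000 + 4369500 + 3913000 = 12302500
Sum of weights = 120 + 971 + 602 = 1693
Weighted mean = 12302500 / 1693 = 7266.6864

7300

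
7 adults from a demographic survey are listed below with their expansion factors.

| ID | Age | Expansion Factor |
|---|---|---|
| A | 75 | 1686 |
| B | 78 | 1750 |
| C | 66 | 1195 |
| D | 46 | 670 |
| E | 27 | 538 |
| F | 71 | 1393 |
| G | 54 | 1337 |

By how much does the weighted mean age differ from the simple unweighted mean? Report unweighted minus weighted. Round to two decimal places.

-5.58

Unweighted sum = 75 + 78 + 66 + 46 + 27 + 71 + 54 = 417
Unweighted mean = 417 / 7 = 59.571429
Weighted sum = 75×1686 + 78×1750 + 66×1195 + 46×670 + 27×538 + 71×1393 + 54×1337
  = 126450 + 136500 + 78870 + 30820 + 14526 + 98903 + 72198 = 558267
Sum of weights = 1686 + 1750 + 1195 + 670 + 538 + 1393 + 1337 = 8569
Weighted mean = 558267 / 8569 = 65.149609
Difference (unweighted minus weighted) = -5.5781805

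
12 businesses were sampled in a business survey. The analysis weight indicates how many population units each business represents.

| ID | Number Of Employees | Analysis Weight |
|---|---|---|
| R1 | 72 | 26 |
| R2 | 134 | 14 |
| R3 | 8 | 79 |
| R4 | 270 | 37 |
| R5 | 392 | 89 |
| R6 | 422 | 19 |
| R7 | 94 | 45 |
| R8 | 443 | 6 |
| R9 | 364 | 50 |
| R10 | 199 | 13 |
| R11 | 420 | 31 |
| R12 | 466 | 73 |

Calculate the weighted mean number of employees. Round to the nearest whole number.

Weighted sum = 131989
Sum of weights = 26 + 14 + 79 + 37 + 89 + 19 + 45 + 6 + 50 + 13 + 31 + 73 = 482
Weighted mean = 131989 / 482 = 273.8361

274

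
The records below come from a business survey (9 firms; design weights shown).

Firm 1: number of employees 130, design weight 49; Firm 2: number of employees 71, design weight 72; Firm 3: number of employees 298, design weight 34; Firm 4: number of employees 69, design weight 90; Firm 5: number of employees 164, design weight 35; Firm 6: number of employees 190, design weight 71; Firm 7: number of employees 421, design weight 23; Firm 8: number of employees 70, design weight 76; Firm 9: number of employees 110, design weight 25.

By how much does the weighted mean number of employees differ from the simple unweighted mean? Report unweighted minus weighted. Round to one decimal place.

32.8

Unweighted sum = 1523
Unweighted mean = 1523 / 9 = 169.22222
Weighted sum = 64807
Sum of weights = 49 + 72 + 34 + 90 + 35 + 71 + 23 + 76 + 25 = 475
Weighted mean = 64807 / 475 = 136.43579
Difference (unweighted minus weighted) = 32.786433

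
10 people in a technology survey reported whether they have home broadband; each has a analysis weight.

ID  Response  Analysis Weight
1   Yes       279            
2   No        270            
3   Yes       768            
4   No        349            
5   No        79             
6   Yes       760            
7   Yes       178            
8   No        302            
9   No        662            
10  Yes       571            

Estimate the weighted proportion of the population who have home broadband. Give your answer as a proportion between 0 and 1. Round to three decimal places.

Sum of weights for 'Yes' = 279 + 768 + 760 + 178 + 571 = 2556
Total weight = 279 + 270 + 768 + 349 + 79 + 760 + 178 + 302 + 662 + 571 = 4218
Weighted proportion = 2556 / 4218 = 0.6059744

0.606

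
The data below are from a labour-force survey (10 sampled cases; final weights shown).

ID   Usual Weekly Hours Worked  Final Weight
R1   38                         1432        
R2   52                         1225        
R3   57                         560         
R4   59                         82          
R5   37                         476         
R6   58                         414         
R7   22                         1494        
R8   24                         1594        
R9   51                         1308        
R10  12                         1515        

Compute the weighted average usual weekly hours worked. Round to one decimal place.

34.9

Weighted sum = 38×1432 + 52×1225 + 57×560 + 59×82 + 37×476 + 58×414 + 22×1494 + 24×1594 + 51×1308 + 12×1515
  = 54416 + 63700 + 31920 + 4838 + 17612 + 24012 + 32868 + 38256 + 66708 + 18180 = 352510
Sum of weights = 1432 + 1225 + 560 + 82 + 476 + 414 + 1494 + 1594 + 1308 + 1515 = 10100
Weighted mean = 352510 / 10100 = 34.90198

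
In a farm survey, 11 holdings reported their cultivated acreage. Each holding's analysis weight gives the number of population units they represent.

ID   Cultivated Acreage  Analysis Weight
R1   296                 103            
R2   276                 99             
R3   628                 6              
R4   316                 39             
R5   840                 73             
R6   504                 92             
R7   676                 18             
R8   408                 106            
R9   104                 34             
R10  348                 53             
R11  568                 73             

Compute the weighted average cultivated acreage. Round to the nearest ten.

430

Weighted sum = 296×103 + 276×99 + 628×6 + 316×39 + 840×73 + 504×92 + 676×18 + 408×106 + 104×34 + 348×53 + 568×73
  = 30488 + 27324 + 3768 + 12324 + 61320 + 46368 + 12168 + 43248 + 3536 + 18444 + 41464 = 300452
Sum of weights = 103 + 99 + 6 + 39 + 73 + 92 + 18 + 106 + 34 + 53 + 73 = 696
Weighted mean = 300452 / 696 = 431.68391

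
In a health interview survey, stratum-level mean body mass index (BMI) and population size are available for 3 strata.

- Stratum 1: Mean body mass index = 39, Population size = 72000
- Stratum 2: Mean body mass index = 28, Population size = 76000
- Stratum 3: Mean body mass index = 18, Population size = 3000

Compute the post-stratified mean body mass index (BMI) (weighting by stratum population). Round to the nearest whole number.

33

Σ Nₕ·x̄ₕ = 39×72000 + 28×76000 + 18×3000
  = 2808000 + 2128000 + 54000 = 4990000
Σ Nₕ = 151000
Overall mean = 4990000 / 151000 = 33.046358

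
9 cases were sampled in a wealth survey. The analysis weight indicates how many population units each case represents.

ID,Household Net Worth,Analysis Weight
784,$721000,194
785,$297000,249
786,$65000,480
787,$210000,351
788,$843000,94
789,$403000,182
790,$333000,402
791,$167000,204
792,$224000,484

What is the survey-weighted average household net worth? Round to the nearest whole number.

283210

Weighted sum = 721000×194 + 297000×249 + 65000×480 + 210000×351 + 843000×94 + 403000×182 + 333000×402 + 167000×204 + 224000×484
  = 747675000
Sum of weights = 194 + 249 + 480 + 351 + 94 + 182 + 402 + 204 + 484 = 2640
Weighted mean = 747675000 / 2640 = 283210.23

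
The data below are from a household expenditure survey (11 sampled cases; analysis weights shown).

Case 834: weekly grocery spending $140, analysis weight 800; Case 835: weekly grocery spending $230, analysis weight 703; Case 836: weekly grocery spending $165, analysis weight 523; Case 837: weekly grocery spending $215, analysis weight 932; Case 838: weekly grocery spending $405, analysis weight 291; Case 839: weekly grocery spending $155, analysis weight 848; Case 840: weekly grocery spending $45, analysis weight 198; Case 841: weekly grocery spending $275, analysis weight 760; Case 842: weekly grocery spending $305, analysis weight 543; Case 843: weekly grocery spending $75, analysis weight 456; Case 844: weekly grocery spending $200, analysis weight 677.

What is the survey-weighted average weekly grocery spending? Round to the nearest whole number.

Weighted sum = 140×800 + 230×703 + 165×523 + 215×932 + 405×291 + 155×848 + 45×198 + 275×760 + 305×543 + 75×456 + 200×677
  = 112000 + 161690 + 86295 + 200380 + 117855 + 131440 + 8910 + 209000 + 165615 + 34200 + 135400 = 1362785
Sum of weights = 6731
Weighted mean = 1362785 / 6731 = 202.46397

202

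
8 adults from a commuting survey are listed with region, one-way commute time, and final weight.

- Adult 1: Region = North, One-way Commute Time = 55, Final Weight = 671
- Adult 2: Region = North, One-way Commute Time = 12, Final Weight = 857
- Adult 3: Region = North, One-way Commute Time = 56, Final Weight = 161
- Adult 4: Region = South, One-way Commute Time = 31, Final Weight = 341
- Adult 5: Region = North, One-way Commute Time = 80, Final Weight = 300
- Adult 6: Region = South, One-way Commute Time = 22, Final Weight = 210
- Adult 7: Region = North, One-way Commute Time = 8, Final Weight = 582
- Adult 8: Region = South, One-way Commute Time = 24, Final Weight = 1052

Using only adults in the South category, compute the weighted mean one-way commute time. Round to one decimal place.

25.2

South rows: 4, 6, 8
Weighted sum = 40439
Sum of weights = 341 + 210 + 1052 = 1603
Weighted mean = 40439 / 1603 = 25.227074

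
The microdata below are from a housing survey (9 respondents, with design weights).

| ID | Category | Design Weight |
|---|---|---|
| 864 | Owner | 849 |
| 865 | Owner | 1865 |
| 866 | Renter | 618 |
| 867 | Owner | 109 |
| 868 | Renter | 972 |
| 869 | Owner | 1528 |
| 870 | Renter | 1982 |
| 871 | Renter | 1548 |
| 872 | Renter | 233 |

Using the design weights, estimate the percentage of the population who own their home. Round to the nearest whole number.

45

Sum of weights for 'Owner' = 849 + 1865 + 109 + 1528 = 4351
Total weight = 849 + 1865 + 618 + 109 + 972 + 1528 + 1982 + 1548 + 233 = 9704
Weighted proportion = 4351 / 9704 = 0.44837181 → 44.837181%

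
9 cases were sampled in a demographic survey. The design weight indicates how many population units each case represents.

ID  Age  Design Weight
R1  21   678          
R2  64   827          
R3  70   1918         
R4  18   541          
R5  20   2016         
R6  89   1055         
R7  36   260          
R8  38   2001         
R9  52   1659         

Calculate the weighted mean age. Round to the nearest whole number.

47

Weighted sum = 517045
Sum of weights = 678 + 827 + 1918 + 541 + 2016 + 1055 + 260 + 2001 + 1659 = 10955
Weighted mean = 517045 / 10955 = 47.19717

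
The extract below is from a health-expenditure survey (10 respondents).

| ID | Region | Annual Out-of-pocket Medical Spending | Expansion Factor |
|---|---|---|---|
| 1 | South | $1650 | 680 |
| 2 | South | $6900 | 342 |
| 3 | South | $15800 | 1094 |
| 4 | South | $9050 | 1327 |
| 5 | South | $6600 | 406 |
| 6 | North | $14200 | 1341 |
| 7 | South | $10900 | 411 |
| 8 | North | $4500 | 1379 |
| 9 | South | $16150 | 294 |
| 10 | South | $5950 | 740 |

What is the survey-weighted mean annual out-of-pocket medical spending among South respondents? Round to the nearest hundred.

9300

South rows: 1, 2, 3, 4, 5, 7, 9, 10
Weighted sum = 1650×680 + 6900×342 + 15800×1094 + 9050×1327 + 6600×406 + 10900×411 + 16150×294 + 5950×740
  = 49086950
Sum of weights = 680 + 342 + 1094 + 1327 + 406 + 411 + 294 + 740 = 5294
Weighted mean = 49086950 / 5294 = 9272.1855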